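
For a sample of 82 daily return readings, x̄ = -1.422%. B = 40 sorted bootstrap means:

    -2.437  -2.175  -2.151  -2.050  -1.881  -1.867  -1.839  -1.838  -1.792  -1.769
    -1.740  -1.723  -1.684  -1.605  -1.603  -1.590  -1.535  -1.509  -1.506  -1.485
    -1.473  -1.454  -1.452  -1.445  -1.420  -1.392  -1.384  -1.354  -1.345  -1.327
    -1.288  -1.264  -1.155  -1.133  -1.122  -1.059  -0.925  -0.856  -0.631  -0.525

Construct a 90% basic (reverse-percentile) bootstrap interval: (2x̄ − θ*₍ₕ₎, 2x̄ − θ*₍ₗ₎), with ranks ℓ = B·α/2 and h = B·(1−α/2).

(-1.988, -0.669)

Percentile endpoints at ranks 2 and 38: θ*₍2₎ = -2.175, θ*₍38₎ = -0.856.
Basic interval reflects these around x̄:
  lower = 2 × -1.422 − -0.856 = -1.988
  upper = 2 × -1.422 − -2.175 = -0.669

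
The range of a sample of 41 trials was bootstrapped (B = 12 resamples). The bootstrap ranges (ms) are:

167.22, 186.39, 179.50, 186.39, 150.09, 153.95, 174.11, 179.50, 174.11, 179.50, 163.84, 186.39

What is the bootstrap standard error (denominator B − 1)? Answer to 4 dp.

SE* = 12.3218

Bootstrap SE is the standard deviation of the 12 replicate ranges.
Mean of replicates: (167.22 + 186.39 + 179.50 + 186.39 + 150.09 + 153.95 + 174.11 + 179.50 + 174.11 + 179.50 + 163.84 + 186.39) / 12 = 2080.99000 / 12 = 173.41583
Sum of squared deviations: (−6.19583)² + (+12.97417)² + (+6.08417)² + (+12.97417)² + (−23.32583)² + (−19.46583)² + (+0.69417)² + (+6.08417)² + (+0.69417)² + (+6.08417)² + (−9.57583)² + (+12.97417)² = 1670.10009
Variance = 1670.10009 / 11 = 151.82728
SE* = √151.82728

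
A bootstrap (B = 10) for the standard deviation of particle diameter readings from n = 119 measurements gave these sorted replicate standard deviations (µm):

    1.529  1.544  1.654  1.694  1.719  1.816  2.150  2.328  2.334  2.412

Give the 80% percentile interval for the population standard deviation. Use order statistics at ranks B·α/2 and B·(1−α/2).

α = 0.20; lower rank = 10 × 0.100 = 1; upper rank = 10 × 0.900 = 9.
The 1st smallest replicate is 1.529; the 9th is 2.334.

(1.529, 2.334)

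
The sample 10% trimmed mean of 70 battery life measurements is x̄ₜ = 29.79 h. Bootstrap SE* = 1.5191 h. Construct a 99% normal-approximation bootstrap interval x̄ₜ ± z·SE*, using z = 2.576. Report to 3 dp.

(25.877, 33.703)

Margin = 2.576 × 1.5191 = 3.9132
Interval: 29.79 ± 3.9132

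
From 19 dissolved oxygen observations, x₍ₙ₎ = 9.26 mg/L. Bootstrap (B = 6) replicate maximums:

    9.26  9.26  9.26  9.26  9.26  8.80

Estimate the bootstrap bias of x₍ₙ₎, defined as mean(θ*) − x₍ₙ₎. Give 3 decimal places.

bias = −0.077

mean(θ*) = (9.26 + 9.26 + 9.26 + 9.26 + 9.26 + 8.80) / 6 = 9.1833
bias = 9.1833 − 9.26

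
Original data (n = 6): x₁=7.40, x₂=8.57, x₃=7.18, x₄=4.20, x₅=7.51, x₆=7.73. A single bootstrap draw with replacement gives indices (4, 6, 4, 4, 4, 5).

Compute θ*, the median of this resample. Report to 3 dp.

θ* = 4.200

Resample values: 4.20, 7.73, 4.20, 4.20, 4.20, 7.51.
Sorted: 4.20, 4.20, 4.20, 4.20, 7.51, 7.73
Median = average of the two middle values = 4.200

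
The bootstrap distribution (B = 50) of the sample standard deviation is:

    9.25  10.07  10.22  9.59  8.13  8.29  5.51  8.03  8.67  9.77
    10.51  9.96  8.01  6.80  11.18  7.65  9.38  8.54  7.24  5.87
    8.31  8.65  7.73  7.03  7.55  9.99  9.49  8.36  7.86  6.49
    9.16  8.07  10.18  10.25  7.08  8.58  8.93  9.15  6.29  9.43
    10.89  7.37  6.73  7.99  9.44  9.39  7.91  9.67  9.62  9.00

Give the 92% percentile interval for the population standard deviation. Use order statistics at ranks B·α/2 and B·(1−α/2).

Sorted replicates: 5.51, 5.87, 6.29, 6.49, 6.73, 6.80, 7.03, 7.08, 7.24, 7.37, 7.55, 7.65, 7.73, 7.86, 7.91, 7.99, 8.01, 8.03, 8.07, 8.13, 8.29, 8.31, 8.36, 8.54, 8.58, 8.65, 8.67, 8.93, 9.00, 9.15, 9.16, 9.25, 9.38, 9.39, 9.43, 9.44, 9.49, 9.59, 9.62, 9.67, 9.77, 9.96, 9.99, 10.07, 10.18, 10.22, 10.25, 10.51, 10.89, 11.18
α = 0.08; lower rank = 50 × 0.040 = 2; upper rank = 50 × 0.960 = 48.
The 2nd smallest replicate is 5.87; the 48th is 10.51.

(5.87, 10.51)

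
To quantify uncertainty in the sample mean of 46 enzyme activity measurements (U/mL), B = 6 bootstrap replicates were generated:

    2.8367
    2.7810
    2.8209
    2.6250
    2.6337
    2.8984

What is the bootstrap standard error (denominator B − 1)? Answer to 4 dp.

Bootstrap SE is the standard deviation of the 6 replicate means.
Mean of replicates: (2.8367 + 2.7810 + 2.8209 + 2.6250 + 2.6337 + 2.8984) / 6 = 16.59570 / 6 = 2.76595
Sum of squared deviations: (+0.07075)² + (+0.01505)² + (+0.05495)² + (−0.14095)² + (−0.13225)² + (+0.13245)² = 0.06315
Variance = 0.06315 / 5 = 0.01263
SE* = √0.01263

SE* = 0.1124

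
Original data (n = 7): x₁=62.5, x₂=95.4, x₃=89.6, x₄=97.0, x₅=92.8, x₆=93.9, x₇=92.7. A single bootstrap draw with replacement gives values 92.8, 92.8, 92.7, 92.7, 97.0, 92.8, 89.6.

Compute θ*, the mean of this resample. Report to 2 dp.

Mean = (92.8 + 92.8 + 92.7 + 92.7 + 97.0 + 92.8 + 89.6) / 7 = 650.40 / 7 = 92.91

θ* = 92.91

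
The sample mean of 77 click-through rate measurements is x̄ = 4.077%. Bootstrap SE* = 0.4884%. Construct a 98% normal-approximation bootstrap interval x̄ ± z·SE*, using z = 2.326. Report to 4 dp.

Margin = 2.326 × 0.4884 = 1.13602
Interval: 4.077 ± 1.13602

(2.9410, 5.2130)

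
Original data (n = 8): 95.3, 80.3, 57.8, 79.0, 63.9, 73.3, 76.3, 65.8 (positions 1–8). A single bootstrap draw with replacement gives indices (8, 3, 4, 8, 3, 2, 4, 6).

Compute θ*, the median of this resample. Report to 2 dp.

θ* = 69.55

Resample values: 65.8, 57.8, 79.0, 65.8, 57.8, 80.3, 79.0, 73.3.
Sorted: 57.8, 57.8, 65.8, 65.8, 73.3, 79.0, 79.0, 80.3
Median = average of the two middle values = 69.55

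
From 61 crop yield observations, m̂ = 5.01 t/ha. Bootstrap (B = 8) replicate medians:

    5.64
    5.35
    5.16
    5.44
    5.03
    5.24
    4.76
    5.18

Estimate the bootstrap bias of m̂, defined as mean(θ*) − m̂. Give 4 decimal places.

bias = +0.2150

mean(θ*) = (5.64 + 5.35 + 5.16 + 5.44 + 5.03 + 5.24 + 4.76 + 5.18) / 8 = 5.22500
bias = 5.22500 − 5.01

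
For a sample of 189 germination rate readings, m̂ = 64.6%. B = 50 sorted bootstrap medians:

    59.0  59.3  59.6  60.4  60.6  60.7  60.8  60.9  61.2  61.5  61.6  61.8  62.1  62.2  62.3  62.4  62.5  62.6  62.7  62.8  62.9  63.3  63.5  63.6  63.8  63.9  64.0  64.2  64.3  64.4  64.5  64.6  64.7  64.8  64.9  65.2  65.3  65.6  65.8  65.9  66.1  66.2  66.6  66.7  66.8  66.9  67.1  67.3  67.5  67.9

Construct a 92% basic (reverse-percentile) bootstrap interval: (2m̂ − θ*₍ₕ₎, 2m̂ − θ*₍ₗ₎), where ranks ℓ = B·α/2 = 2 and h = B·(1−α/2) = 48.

(61.9, 69.9)

Percentile endpoints at ranks 2 and 48: θ*₍2₎ = 59.3, θ*₍48₎ = 67.3.
Basic interval reflects these around m̂:
  lower = 2 × 64.6 − 67.3 = 61.9
  upper = 2 × 64.6 − 59.3 = 69.9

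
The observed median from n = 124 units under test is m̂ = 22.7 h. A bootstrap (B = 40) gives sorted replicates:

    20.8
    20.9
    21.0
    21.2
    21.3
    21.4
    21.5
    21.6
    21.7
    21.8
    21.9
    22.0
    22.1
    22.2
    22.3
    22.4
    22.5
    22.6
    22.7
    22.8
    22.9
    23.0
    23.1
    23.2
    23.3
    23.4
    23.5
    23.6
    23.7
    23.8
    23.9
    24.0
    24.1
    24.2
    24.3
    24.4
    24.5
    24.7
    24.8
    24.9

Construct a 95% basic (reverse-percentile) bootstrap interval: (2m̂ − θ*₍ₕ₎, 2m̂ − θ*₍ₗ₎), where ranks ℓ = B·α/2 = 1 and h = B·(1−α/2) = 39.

Percentile endpoints at ranks 1 and 39: θ*₍1₎ = 20.8, θ*₍39₎ = 24.8.
Basic interval reflects these around m̂:
  lower = 2 × 22.7 − 24.8 = 20.6
  upper = 2 × 22.7 − 20.8 = 24.6

(20.6, 24.6)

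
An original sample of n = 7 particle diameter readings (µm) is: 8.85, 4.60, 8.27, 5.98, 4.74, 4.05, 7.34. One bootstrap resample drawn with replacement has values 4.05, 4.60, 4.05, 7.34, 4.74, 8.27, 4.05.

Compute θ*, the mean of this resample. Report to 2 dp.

θ* = 5.30

Mean = (4.05 + 4.60 + 4.05 + 7.34 + 4.74 + 8.27 + 4.05) / 7 = 37.100 / 7 = 5.30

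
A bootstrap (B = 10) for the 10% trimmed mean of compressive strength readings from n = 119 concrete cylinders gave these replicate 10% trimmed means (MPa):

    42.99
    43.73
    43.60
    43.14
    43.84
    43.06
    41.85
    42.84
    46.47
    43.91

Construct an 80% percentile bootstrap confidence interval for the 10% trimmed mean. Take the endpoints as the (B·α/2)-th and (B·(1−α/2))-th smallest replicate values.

(41.85, 43.91)

Sorted replicates: 41.85, 42.84, 42.99, 43.06, 43.14, 43.60, 43.73, 43.84, 43.91, 46.47
α = 0.20; lower rank = 10 × 0.100 = 1; upper rank = 10 × 0.900 = 9.
The 1st smallest replicate is 41.85; the 9th is 43.91.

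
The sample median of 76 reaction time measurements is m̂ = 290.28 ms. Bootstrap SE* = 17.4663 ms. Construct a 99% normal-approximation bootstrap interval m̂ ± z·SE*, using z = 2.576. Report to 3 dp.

(245.287, 335.273)

Margin = 2.576 × 17.4663 = 44.9932
Interval: 290.28 ± 44.9932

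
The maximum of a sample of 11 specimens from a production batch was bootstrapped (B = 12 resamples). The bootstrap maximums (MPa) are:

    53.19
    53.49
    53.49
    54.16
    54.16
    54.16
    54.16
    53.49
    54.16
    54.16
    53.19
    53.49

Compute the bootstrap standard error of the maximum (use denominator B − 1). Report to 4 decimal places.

Bootstrap SE is the standard deviation of the 12 replicate maximums.
Mean of replicates: (53.19 + 53.49 + 53.49 + 54.16 + 54.16 + 54.16 + 54.16 + 53.49 + 54.16 + 54.16 + 53.19 + 53.49) / 12 = 645.30000 / 12 = 53.77500
Sum of squared deviations: (−0.58500)² + (−0.28500)² + (−0.28500)² + (+0.38500)² + (+0.38500)² + (+0.38500)² + (+0.38500)² + (−0.28500)² + (+0.38500)² + (+0.38500)² + (−0.58500)² + (−0.28500)² = 1.89870
Variance = 1.89870 / 11 = 0.17261
SE* = √0.17261

SE* = 0.4155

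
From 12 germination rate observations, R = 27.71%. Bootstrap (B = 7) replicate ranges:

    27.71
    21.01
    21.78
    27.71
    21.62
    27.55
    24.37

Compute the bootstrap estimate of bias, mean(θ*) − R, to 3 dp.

bias = −3.174

mean(θ*) = (27.71 + 21.01 + 21.78 + 27.71 + 21.62 + 27.55 + 24.37) / 7 = 24.5357
bias = 24.5357 − 27.71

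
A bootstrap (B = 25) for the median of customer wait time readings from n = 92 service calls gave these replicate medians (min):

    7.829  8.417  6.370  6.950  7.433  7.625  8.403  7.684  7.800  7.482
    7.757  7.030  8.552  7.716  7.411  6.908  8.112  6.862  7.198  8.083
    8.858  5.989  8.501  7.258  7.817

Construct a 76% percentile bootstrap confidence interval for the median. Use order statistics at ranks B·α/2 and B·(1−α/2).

Sorted replicates: 5.989, 6.370, 6.862, 6.908, 6.950, 7.030, 7.198, 7.258, 7.411, 7.433, 7.482, 7.625, 7.684, 7.716, 7.757, 7.800, 7.817, 7.829, 8.083, 8.112, 8.403, 8.417, 8.501, 8.552, 8.858
α = 0.24; lower rank = 25 × 0.120 = 3; upper rank = 25 × 0.880 = 22.
The 3rd smallest replicate is 6.862; the 22nd is 8.417.

(6.862, 8.417)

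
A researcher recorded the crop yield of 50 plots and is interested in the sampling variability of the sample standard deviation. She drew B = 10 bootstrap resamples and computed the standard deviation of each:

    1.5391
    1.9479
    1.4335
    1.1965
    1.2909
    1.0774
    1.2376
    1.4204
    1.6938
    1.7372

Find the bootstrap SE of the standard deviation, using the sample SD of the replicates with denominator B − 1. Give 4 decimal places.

SE* = 0.2732

Bootstrap SE is the standard deviation of the 10 replicate standard deviations.
Mean of replicates: (1.5391 + 1.9479 + 1.4335 + 1.1965 + 1.2909 + 1.0774 + 1.2376 + 1.4204 + 1.6938 + 1.7372) / 10 = 14.57430 / 10 = 1.45743
Sum of squared deviations: (+0.08167)² + (+0.49047)² + (−0.02393)² + (−0.26093)² + (−0.16653)² + (−0.38003)² + (−0.21983)² + (−0.03703)² + (+0.23637)² + (+0.27977)² = 0.67188
Variance = 0.67188 / 9 = 0.07465
SE* = √0.07465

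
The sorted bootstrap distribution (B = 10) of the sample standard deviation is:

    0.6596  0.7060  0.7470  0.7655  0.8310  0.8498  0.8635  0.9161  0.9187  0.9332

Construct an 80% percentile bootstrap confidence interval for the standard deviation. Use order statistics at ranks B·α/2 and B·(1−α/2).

(0.6596, 0.9187)

α = 0.20; lower rank = 10 × 0.100 = 1; upper rank = 10 × 0.900 = 9.
The 1st smallest replicate is 0.6596; the 9th is 0.9187.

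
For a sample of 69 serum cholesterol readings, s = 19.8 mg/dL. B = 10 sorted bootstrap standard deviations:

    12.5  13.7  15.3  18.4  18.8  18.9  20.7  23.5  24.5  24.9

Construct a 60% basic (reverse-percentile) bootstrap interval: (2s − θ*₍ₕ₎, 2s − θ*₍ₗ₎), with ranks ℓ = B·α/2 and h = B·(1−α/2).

(16.1, 25.9)

Percentile endpoints at ranks 2 and 8: θ*₍2₎ = 13.7, θ*₍8₎ = 23.5.
Basic interval reflects these around s:
  lower = 2 × 19.8 − 23.5 = 16.1
  upper = 2 × 19.8 − 13.7 = 25.9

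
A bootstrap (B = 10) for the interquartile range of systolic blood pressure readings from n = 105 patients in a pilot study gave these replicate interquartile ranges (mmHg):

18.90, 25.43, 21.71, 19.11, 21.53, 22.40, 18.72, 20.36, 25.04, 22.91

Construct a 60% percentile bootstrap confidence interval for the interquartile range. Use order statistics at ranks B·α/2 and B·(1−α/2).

(18.90, 22.91)

Sorted replicates: 18.72, 18.90, 19.11, 20.36, 21.53, 21.71, 22.40, 22.91, 25.04, 25.43
α = 0.40; lower rank = 10 × 0.200 = 2; upper rank = 10 × 0.800 = 8.
The 2nd smallest replicate is 18.90; the 8th is 22.91.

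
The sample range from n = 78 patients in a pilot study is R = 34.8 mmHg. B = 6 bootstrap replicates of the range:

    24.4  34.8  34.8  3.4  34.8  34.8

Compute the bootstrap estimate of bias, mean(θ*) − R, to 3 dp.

bias = −6.967

mean(θ*) = (24.4 + 34.8 + 34.8 + 3.4 + 34.8 + 34.8) / 6 = 27.8333
bias = 27.8333 − 34.8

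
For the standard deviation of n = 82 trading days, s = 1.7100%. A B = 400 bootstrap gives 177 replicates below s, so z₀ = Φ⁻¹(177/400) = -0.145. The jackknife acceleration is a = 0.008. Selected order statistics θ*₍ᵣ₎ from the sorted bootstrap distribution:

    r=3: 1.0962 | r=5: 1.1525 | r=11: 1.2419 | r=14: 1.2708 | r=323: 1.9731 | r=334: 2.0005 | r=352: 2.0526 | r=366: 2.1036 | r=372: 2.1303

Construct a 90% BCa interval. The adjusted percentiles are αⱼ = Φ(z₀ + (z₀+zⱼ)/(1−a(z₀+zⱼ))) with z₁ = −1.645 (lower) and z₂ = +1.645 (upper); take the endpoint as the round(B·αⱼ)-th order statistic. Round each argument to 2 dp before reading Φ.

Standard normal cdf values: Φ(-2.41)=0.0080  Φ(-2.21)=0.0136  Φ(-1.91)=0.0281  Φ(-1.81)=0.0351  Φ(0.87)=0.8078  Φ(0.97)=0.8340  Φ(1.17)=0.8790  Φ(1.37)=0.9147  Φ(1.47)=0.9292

(1.2419, 2.1036)

Lower: z₀ + z₁ = -0.145 + (-1.645) = -1.790; 1 − a(z₀+z₁) = 1 − (0.008)(-1.790) = 1.0143; argument = -0.145 + (-1.790)/1.0143 = -1.9097 → -1.91.
α₁ = Φ(-1.91) = 0.0281; rank = round(400 × 0.0281) = 11; θ*₍11₎ = 1.2419.
Upper: z₀ + z₂ = 1.500; 1 − a(z₀+z₂) = 0.9880; argument = 1.3732 → 1.37; α₂ = 0.9147; rank = 366; θ*₍366₎ = 2.1036.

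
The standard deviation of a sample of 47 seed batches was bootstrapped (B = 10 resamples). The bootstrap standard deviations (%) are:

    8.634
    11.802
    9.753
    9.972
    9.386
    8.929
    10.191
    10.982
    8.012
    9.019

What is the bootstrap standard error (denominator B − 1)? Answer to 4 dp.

Bootstrap SE is the standard deviation of the 10 replicate standard deviations.
Mean of replicates: (8.634 + 11.802 + 9.753 + 9.972 + 9.386 + 8.929 + 10.191 + 10.982 + 8.012 + 9.019) / 10 = 96.68000 / 10 = 9.66800
Sum of squared deviations: (−1.03400)² + (+2.13400)² + (+0.08500)² + (+0.30400)² + (−0.28200)² + (−0.73900)² + (+0.52300)² + (+1.31400)² + (−1.65600)² + (−0.64900)² = 11.51206
Variance = 11.51206 / 9 = 1.27912
SE* = √1.27912

SE* = 1.1310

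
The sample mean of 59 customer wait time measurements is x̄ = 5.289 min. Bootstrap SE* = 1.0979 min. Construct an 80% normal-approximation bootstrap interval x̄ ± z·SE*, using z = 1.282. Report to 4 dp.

Margin = 1.282 × 1.0979 = 1.40751
Interval: 5.289 ± 1.40751

(3.8815, 6.6965)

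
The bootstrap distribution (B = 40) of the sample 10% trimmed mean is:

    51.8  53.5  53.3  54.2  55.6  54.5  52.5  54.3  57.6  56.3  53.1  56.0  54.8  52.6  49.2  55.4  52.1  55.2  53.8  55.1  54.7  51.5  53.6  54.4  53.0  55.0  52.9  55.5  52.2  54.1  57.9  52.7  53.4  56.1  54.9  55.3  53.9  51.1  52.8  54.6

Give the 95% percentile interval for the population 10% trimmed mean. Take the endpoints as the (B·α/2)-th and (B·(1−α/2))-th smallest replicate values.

Sorted replicates: 49.2, 51.1, 51.5, 51.8, 52.1, 52.2, 52.5, 52.6, 52.7, 52.8, 52.9, 53.0, 53.1, 53.3, 53.4, 53.5, 53.6, 53.8, 53.9, 54.1, 54.2, 54.3, 54.4, 54.5, 54.6, 54.7, 54.8, 54.9, 55.0, 55.1, 55.2, 55.3, 55.4, 55.5, 55.6, 56.0, 56.1, 56.3, 57.6, 57.9
α = 0.05; lower rank = 40 × 0.025 = 1; upper rank = 40 × 0.975 = 39.
The 1st smallest replicate is 49.2; the 39th is 57.6.

(49.2, 57.6)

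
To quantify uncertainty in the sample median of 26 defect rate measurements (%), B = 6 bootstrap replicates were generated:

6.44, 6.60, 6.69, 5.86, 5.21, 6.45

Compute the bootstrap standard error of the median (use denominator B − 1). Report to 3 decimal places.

Bootstrap SE is the standard deviation of the 6 replicate medians.
Mean of replicates: (6.44 + 6.60 + 6.69 + 5.86 + 5.21 + 6.45) / 6 = 37.2500 / 6 = 6.2083
Sum of squared deviations: (+0.2317)² + (+0.3917)² + (+0.4817)² + (−0.3483)² + (−0.9983)² + (+0.2417)² = 1.6155
Variance = 1.6155 / 5 = 0.3231
SE* = √0.3231

SE* = 0.568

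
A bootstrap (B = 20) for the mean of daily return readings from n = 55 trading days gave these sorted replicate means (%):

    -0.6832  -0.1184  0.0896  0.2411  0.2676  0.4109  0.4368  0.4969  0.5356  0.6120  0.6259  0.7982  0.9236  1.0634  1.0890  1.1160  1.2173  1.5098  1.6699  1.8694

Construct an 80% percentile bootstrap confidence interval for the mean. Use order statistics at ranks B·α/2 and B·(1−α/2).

α = 0.20; lower rank = 20 × 0.100 = 2; upper rank = 20 × 0.900 = 18.
The 2nd smallest replicate is -0.1184; the 18th is 1.5098.

(-0.1184, 1.5098)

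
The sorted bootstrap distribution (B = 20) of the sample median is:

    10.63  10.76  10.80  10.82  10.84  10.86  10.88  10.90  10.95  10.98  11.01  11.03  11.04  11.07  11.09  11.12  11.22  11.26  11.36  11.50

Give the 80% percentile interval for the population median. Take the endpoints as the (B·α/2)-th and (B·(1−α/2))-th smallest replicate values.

α = 0.20; lower rank = 20 × 0.100 = 2; upper rank = 20 × 0.900 = 18.
The 2nd smallest replicate is 10.76; the 18th is 11.26.

(10.76, 11.26)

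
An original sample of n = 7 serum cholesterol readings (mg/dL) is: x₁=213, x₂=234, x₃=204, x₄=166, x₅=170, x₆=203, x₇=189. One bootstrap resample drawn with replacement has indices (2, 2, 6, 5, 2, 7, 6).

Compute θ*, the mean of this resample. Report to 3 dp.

Resample values: 234, 234, 203, 170, 234, 189, 203.
Mean = (234 + 234 + 203 + 170 + 234 + 189 + 203) / 7 = 1467.0 / 7 = 209.571

θ* = 209.571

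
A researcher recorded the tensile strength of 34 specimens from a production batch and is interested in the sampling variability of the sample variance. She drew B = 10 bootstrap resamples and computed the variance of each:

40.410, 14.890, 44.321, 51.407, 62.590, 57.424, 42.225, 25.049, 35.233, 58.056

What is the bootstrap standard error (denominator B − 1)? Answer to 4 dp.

Bootstrap SE is the standard deviation of the 10 replicate variances.
Mean of replicates: (40.410 + 14.890 + 44.321 + 51.407 + 62.590 + 57.424 + 42.225 + 25.049 + 35.233 + 58.056) / 10 = 431.60500 / 10 = 43.16050
Sum of squared deviations: (−2.75050)² + (−28.27050)² + (+1.16050)² + (+8.24650)² + (+19.42950)² + (+14.26350)² + (−0.93550)² + (−18.11150)² + (−7.92750)² + (+14.89550)² = 2070.71361
Variance = 2070.71361 / 9 = 230.07929
SE* = √230.07929

SE* = 15.1684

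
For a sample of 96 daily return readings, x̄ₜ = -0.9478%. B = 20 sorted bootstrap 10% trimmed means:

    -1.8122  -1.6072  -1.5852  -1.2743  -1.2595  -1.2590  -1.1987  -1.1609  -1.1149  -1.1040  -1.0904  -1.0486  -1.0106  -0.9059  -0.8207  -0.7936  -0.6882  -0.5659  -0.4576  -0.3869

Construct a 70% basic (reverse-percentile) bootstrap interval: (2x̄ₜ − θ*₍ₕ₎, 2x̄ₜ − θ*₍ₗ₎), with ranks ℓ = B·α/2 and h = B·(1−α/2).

(-1.2074, -0.3104)

Percentile endpoints at ranks 3 and 17: θ*₍3₎ = -1.5852, θ*₍17₎ = -0.6882.
Basic interval reflects these around x̄ₜ:
  lower = 2 × -0.9478 − -0.6882 = -1.2074
  upper = 2 × -0.9478 − -1.5852 = -0.3104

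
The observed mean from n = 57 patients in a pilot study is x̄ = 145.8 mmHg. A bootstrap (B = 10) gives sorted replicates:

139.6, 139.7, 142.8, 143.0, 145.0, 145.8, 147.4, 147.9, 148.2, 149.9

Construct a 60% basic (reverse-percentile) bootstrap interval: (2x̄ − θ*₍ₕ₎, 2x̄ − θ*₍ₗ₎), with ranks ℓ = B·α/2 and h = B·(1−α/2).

Percentile endpoints at ranks 2 and 8: θ*₍2₎ = 139.7, θ*₍8₎ = 147.9.
Basic interval reflects these around x̄:
  lower = 2 × 145.8 − 147.9 = 143.7
  upper = 2 × 145.8 − 139.7 = 151.9

(143.7, 151.9)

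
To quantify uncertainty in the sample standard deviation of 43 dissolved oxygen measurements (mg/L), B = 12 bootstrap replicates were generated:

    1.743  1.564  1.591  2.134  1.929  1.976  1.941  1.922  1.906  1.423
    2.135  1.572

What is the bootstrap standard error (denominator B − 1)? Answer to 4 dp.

SE* = 0.2354

Bootstrap SE is the standard deviation of the 12 replicate standard deviations.
Mean of replicates: (1.743 + 1.564 + 1.591 + 2.134 + 1.929 + 1.976 + 1.941 + 1.922 + 1.906 + 1.423 + 2.135 + 1.572) / 12 = 21.83600 / 12 = 1.81967
Sum of squared deviations: (−0.07667)² + (−0.25567)² + (−0.22867)² + (+0.31433)² + (+0.10933)² + (+0.15633)² + (+0.12133)² + (+0.10233)² + (+0.08633)² + (−0.39667)² + (+0.31533)² + (−0.24767)² = 0.60950
Variance = 0.60950 / 11 = 0.05541
SE* = √0.05541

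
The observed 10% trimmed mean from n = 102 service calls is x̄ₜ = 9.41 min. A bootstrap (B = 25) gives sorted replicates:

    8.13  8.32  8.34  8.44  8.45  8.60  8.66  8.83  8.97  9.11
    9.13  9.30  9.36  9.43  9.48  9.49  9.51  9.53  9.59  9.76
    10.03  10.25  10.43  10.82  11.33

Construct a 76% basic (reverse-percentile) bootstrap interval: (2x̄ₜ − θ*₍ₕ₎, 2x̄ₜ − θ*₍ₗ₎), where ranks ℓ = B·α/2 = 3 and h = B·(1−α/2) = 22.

(8.57, 10.48)

Percentile endpoints at ranks 3 and 22: θ*₍3₎ = 8.34, θ*₍22₎ = 10.25.
Basic interval reflects these around x̄ₜ:
  lower = 2 × 9.41 − 10.25 = 8.57
  upper = 2 × 9.41 − 8.34 = 10.48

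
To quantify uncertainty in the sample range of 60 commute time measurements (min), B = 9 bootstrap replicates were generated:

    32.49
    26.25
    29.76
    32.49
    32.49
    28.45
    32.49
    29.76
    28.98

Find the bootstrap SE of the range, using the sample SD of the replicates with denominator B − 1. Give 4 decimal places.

Bootstrap SE is the standard deviation of the 9 replicate ranges.
Mean of replicates: (32.49 + 26.25 + 29.76 + 32.49 + 32.49 + 28.45 + 32.49 + 29.76 + 28.98) / 9 = 273.16000 / 9 = 30.35111
Sum of squared deviations: (+2.13889)² + (−4.10111)² + (−0.59111)² + (+2.13889)² + (+2.13889)² + (−1.90111)² + (+2.13889)² + (−0.59111)² + (−1.37111)² = 41.31149
Variance = 41.31149 / 8 = 5.16394
SE* = √5.16394

SE* = 2.2724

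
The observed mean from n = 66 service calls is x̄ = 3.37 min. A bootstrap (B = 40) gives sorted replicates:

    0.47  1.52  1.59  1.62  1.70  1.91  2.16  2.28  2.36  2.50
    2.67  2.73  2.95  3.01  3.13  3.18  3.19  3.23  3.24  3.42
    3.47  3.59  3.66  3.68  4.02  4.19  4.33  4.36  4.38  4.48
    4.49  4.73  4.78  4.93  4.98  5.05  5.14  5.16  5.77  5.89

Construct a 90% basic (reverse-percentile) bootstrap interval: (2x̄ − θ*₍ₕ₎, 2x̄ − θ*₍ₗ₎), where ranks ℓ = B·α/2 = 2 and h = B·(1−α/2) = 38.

Percentile endpoints at ranks 2 and 38: θ*₍2₎ = 1.52, θ*₍38₎ = 5.16.
Basic interval reflects these around x̄:
  lower = 2 × 3.37 − 5.16 = 1.58
  upper = 2 × 3.37 − 1.52 = 5.22

(1.58, 5.22)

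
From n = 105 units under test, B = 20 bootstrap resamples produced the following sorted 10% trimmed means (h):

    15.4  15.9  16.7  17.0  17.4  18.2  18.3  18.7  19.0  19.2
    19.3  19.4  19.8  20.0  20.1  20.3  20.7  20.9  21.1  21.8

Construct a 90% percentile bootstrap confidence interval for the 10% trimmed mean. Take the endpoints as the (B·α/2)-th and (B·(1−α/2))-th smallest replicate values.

α = 0.10; lower rank = 20 × 0.050 = 1; upper rank = 20 × 0.950 = 19.
The 1st smallest replicate is 15.4; the 19th is 21.1.

(15.4, 21.1)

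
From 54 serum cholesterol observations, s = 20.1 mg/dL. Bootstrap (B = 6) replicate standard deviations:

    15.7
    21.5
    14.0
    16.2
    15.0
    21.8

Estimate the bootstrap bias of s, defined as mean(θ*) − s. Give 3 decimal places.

bias = −2.733

mean(θ*) = (15.7 + 21.5 + 14.0 + 16.2 + 15.0 + 21.8) / 6 = 17.3667
bias = 17.3667 − 20.1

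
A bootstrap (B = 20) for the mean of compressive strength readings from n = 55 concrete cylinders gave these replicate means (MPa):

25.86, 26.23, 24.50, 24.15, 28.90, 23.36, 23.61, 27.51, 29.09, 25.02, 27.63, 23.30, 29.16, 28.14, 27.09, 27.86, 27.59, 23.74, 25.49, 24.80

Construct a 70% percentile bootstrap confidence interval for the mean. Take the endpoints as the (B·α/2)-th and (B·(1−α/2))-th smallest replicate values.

(23.61, 28.14)

Sorted replicates: 23.30, 23.36, 23.61, 23.74, 24.15, 24.50, 24.80, 25.02, 25.49, 25.86, 26.23, 27.09, 27.51, 27.59, 27.63, 27.86, 28.14, 28.90, 29.09, 29.16
α = 0.30; lower rank = 20 × 0.150 = 3; upper rank = 20 × 0.850 = 17.
The 3rd smallest replicate is 23.61; the 17th is 28.14.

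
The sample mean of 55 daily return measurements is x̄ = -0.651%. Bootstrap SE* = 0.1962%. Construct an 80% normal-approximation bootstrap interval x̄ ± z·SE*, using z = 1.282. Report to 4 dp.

Margin = 1.282 × 0.1962 = 0.25153
Interval: -0.651 ± 0.25153

(-0.9025, -0.3995)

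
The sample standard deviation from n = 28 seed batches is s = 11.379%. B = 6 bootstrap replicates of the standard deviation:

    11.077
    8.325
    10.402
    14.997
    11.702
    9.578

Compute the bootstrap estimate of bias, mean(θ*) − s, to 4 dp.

bias = −0.3655

mean(θ*) = (11.077 + 8.325 + 10.402 + 14.997 + 11.702 + 9.578) / 6 = 11.01350
bias = 11.01350 − 11.379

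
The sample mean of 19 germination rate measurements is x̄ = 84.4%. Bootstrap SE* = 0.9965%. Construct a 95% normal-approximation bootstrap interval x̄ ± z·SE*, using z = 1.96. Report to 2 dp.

Margin = 1.96 × 0.9965 = 1.953
Interval: 84.4 ± 1.953

(82.45, 86.35)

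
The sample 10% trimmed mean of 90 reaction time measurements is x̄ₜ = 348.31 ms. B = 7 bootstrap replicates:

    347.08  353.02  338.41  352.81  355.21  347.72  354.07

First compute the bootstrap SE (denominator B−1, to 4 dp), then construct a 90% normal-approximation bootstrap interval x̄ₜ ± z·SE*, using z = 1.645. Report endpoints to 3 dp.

Mean of replicates = 349.7600; sum of squared deviations = 208.3752; SE* = √(208.3752/6) = 5.8931
Margin = 1.645 × 5.8931 = 9.6941
Interval: 348.31 ± 9.6941

(338.616, 358.004)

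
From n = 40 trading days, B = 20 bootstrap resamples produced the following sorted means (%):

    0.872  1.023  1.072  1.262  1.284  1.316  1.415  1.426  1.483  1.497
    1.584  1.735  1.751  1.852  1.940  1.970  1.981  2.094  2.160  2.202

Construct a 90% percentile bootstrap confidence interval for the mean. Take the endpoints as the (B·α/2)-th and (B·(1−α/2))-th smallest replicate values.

α = 0.10; lower rank = 20 × 0.050 = 1; upper rank = 20 × 0.950 = 19.
The 1st smallest replicate is 0.872; the 19th is 2.160.

(0.872, 2.160)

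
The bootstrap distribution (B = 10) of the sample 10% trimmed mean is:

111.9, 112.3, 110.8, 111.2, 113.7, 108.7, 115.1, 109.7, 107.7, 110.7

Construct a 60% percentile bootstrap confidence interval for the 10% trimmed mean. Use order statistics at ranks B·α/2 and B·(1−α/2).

(108.7, 112.3)

Sorted replicates: 107.7, 108.7, 109.7, 110.7, 110.8, 111.2, 111.9, 112.3, 113.7, 115.1
α = 0.40; lower rank = 10 × 0.200 = 2; upper rank = 10 × 0.800 = 8.
The 2nd smallest replicate is 108.7; the 8th is 112.3.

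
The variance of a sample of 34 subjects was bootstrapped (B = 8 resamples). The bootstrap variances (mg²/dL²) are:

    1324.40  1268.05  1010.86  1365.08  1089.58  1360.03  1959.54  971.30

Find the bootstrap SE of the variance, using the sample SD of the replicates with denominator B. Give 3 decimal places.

SE* = 291.557

Bootstrap SE is the standard deviation of the 8 replicate variances.
Mean of replicates: (1324.40 + 1268.05 + 1010.86 + 1365.08 + 1089.58 + 1360.03 + 1959.54 + 971.30) / 8 = 10348.8400 / 8 = 1293.6050
Sum of squared deviations: (+30.7950)² + (−25.5550)² + (−282.7450)² + (+71.4750)² + (−204.0250)² + (+66.4250)² + (+665.9350)² + (−322.3050)² = 680043.2192
Variance = 680043.2192 / 8 = 85005.4024
SE* = √85005.4024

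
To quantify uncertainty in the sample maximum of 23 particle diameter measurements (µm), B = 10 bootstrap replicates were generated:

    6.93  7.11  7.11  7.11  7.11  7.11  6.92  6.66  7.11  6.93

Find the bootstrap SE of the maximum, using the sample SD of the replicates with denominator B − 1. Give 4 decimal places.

SE* = 0.1503

Bootstrap SE is the standard deviation of the 10 replicate maximums.
Mean of replicates: (6.93 + 7.11 + 7.11 + 7.11 + 7.11 + 7.11 + 6.92 + 6.66 + 7.11 + 6.93) / 10 = 70.10000 / 10 = 7.01000
Sum of squared deviations: (−0.08000)² + (+0.10000)² + (+0.10000)² + (+0.10000)² + (+0.10000)² + (+0.10000)² + (−0.09000)² + (−0.35000)² + (+0.10000)² + (−0.08000)² = 0.20340
Variance = 0.20340 / 9 = 0.02260
SE* = √0.02260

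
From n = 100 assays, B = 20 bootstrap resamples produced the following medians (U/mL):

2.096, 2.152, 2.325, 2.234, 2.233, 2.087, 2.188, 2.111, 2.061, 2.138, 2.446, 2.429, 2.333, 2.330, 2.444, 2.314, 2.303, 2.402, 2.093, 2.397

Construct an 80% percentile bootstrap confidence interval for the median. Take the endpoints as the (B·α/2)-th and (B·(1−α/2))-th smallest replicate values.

(2.087, 2.429)

Sorted replicates: 2.061, 2.087, 2.093, 2.096, 2.111, 2.138, 2.152, 2.188, 2.233, 2.234, 2.303, 2.314, 2.325, 2.330, 2.333, 2.397, 2.402, 2.429, 2.444, 2.446
α = 0.20; lower rank = 20 × 0.100 = 2; upper rank = 20 × 0.900 = 18.
The 2nd smallest replicate is 2.087; the 18th is 2.429.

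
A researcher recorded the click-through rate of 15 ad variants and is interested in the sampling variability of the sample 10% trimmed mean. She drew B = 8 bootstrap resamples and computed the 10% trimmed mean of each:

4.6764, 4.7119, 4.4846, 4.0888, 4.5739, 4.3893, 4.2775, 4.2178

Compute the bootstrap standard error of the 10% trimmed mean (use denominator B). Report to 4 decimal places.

SE* = 0.2092

Bootstrap SE is the standard deviation of the 8 replicate 10% trimmed means.
Mean of replicates: (4.6764 + 4.7119 + 4.4846 + 4.0888 + 4.5739 + 4.3893 + 4.2775 + 4.2178) / 8 = 35.42020 / 8 = 4.42753
Sum of squared deviations: (+0.24887)² + (+0.28437)² + (+0.05708)² + (−0.33873)² + (+0.14637)² + (−0.03822)² + (−0.15003)² + (−0.20972)² = 0.35018
Variance = 0.35018 / 8 = 0.04377
SE* = √0.04377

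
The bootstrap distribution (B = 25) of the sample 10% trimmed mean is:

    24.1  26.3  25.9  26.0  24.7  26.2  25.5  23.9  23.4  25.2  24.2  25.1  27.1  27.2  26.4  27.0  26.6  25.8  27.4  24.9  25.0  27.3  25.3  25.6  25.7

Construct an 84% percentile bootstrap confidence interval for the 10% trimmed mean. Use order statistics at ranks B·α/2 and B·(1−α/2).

Sorted replicates: 23.4, 23.9, 24.1, 24.2, 24.7, 24.9, 25.0, 25.1, 25.2, 25.3, 25.5, 25.6, 25.7, 25.8, 25.9, 26.0, 26.2, 26.3, 26.4, 26.6, 27.0, 27.1, 27.2, 27.3, 27.4
α = 0.16; lower rank = 25 × 0.080 = 2; upper rank = 25 × 0.920 = 23.
The 2nd smallest replicate is 23.9; the 23rd is 27.2.

(23.9, 27.2)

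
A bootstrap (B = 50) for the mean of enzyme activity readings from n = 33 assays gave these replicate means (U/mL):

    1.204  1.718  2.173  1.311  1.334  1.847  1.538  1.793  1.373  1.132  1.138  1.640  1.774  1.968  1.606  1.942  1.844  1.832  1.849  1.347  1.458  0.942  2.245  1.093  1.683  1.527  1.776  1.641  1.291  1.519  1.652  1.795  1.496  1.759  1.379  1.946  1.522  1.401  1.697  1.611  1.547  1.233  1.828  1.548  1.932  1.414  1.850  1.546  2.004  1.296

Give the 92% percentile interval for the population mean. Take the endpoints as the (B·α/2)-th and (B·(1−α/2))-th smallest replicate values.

(1.093, 2.004)

Sorted replicates: 0.942, 1.093, 1.132, 1.138, 1.204, 1.233, 1.291, 1.296, 1.311, 1.334, 1.347, 1.373, 1.379, 1.401, 1.414, 1.458, 1.496, 1.519, 1.522, 1.527, 1.538, 1.546, 1.547, 1.548, 1.606, 1.611, 1.640, 1.641, 1.652, 1.683, 1.697, 1.718, 1.759, 1.774, 1.776, 1.793, 1.795, 1.828, 1.832, 1.844, 1.847, 1.849, 1.850, 1.932, 1.942, 1.946, 1.968, 2.004, 2.173, 2.245
α = 0.08; lower rank = 50 × 0.040 = 2; upper rank = 50 × 0.960 = 48.
The 2nd smallest replicate is 1.093; the 48th is 2.004.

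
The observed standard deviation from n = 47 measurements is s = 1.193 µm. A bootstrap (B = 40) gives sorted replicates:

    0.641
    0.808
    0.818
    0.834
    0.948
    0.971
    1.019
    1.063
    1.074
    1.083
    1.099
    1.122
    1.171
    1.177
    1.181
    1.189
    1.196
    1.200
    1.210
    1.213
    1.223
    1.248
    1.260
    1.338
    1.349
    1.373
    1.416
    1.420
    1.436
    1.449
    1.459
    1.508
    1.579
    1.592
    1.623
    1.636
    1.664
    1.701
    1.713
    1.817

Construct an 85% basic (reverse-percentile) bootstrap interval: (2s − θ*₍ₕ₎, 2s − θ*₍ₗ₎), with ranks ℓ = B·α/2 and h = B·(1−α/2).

Percentile endpoints at ranks 3 and 37: θ*₍3₎ = 0.818, θ*₍37₎ = 1.664.
Basic interval reflects these around s:
  lower = 2 × 1.193 − 1.664 = 0.722
  upper = 2 × 1.193 − 0.818 = 1.568

(0.722, 1.568)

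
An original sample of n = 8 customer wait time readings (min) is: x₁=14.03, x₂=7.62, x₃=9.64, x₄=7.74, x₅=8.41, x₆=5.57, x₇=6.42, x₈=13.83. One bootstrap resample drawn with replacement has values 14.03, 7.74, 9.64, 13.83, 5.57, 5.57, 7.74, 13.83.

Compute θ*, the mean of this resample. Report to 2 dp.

Mean = (14.03 + 7.74 + 9.64 + 13.83 + 5.57 + 5.57 + 7.74 + 13.83) / 8 = 77.950 / 8 = 9.74

θ* = 9.74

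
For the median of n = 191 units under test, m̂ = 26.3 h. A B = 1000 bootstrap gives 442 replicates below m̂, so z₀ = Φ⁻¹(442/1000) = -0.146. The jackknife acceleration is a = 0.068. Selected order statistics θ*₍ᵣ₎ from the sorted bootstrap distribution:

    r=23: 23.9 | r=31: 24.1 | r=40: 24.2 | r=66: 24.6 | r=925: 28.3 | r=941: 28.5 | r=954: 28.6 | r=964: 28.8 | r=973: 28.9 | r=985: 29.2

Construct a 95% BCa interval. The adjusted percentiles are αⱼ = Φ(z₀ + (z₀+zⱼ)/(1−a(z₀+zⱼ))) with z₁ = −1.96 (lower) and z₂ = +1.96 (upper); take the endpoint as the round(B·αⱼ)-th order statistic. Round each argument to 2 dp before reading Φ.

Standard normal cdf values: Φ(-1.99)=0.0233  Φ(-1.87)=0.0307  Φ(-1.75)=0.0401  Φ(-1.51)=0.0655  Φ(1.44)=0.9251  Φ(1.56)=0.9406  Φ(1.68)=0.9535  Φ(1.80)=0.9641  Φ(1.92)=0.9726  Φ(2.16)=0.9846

Lower: z₀ + z₁ = -0.146 + (-1.960) = -2.106; 1 − a(z₀+z₁) = 1 − (0.068)(-2.106) = 1.1432; argument = -0.146 + (-2.106)/1.1432 = -1.9882 → -1.99.
α₁ = Φ(-1.99) = 0.0233; rank = round(1000 × 0.0233) = 23; θ*₍23₎ = 23.9.
Upper: z₀ + z₂ = 1.814; 1 − a(z₀+z₂) = 0.8766; argument = 1.9232 → 1.92; α₂ = 0.9726; rank = 973; θ*₍973₎ = 28.9.

(23.9, 28.9)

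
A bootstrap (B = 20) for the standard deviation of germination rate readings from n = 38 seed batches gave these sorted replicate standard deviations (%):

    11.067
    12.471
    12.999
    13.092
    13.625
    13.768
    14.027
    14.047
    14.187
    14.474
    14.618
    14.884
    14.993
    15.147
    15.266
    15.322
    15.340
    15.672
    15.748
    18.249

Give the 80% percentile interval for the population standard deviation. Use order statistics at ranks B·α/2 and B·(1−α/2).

α = 0.20; lower rank = 20 × 0.100 = 2; upper rank = 20 × 0.900 = 18.
The 2nd smallest replicate is 12.471; the 18th is 15.672.

(12.471, 15.672)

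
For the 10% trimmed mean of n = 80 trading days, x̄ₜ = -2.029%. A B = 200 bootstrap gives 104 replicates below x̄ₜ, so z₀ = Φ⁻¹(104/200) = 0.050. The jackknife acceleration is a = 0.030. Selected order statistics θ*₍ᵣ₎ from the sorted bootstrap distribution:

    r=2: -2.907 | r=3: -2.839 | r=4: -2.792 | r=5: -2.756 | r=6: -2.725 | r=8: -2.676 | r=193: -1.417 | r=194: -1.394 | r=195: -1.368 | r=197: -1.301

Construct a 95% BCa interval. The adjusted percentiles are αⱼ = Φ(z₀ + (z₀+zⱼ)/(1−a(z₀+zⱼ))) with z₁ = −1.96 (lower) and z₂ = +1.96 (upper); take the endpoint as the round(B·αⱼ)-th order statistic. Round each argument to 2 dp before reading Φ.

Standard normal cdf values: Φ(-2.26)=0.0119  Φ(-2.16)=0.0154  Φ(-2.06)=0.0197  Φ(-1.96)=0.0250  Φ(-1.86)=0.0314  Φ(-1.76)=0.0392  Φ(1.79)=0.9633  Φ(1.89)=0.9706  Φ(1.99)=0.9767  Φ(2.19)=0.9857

Lower: z₀ + z₁ = 0.050 + (-1.960) = -1.910; 1 − a(z₀+z₁) = 1 − (0.030)(-1.910) = 1.0573; argument = 0.050 + (-1.910)/1.0573 = -1.7565 → -1.76.
α₁ = Φ(-1.76) = 0.0392; rank = round(200 × 0.0392) = 8; θ*₍8₎ = -2.676.
Upper: z₀ + z₂ = 2.010; 1 − a(z₀+z₂) = 0.9397; argument = 2.1890 → 2.19; α₂ = 0.9857; rank = 197; θ*₍197₎ = -1.301.

(-2.676, -1.301)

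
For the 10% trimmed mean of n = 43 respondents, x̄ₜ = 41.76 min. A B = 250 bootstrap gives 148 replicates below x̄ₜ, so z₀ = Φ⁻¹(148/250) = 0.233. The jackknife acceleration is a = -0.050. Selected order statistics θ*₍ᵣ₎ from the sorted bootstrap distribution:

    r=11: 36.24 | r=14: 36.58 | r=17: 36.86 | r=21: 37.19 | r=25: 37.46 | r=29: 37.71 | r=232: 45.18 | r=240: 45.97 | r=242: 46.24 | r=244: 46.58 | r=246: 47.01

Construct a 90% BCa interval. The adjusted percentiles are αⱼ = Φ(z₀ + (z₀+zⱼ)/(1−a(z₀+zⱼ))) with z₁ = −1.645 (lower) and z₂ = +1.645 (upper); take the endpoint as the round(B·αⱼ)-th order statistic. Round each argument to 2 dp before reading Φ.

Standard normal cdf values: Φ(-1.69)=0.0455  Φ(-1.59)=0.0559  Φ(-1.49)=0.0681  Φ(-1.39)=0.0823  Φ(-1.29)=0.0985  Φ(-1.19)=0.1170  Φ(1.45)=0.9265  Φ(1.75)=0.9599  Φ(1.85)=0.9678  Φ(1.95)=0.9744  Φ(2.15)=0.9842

(37.46, 46.58)

Lower: z₀ + z₁ = 0.233 + (-1.645) = -1.412; 1 − a(z₀+z₁) = 1 − (-0.050)(-1.412) = 0.9294; argument = 0.233 + (-1.412)/0.9294 = -1.2863 → -1.29.
α₁ = Φ(-1.29) = 0.0985; rank = round(250 × 0.0985) = 25; θ*₍25₎ = 37.46.
Upper: z₀ + z₂ = 1.878; 1 − a(z₀+z₂) = 1.0939; argument = 1.9498 → 1.95; α₂ = 0.9744; rank = 244; θ*₍244₎ = 46.58.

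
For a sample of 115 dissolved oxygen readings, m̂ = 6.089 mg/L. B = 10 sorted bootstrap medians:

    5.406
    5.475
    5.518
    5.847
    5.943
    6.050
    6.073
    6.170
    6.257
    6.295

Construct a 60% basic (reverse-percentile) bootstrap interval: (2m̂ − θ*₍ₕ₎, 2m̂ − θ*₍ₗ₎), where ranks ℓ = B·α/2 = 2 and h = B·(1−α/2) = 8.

Percentile endpoints at ranks 2 and 8: θ*₍2₎ = 5.475, θ*₍8₎ = 6.170.
Basic interval reflects these around m̂:
  lower = 2 × 6.089 − 6.170 = 6.008
  upper = 2 × 6.089 − 5.475 = 6.703

(6.008, 6.703)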